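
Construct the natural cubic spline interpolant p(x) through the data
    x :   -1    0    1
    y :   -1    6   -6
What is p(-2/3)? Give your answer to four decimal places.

Let m_i = p''(x_i). Step sizes h_i = 1, 1; slopes of the chords Δ_i = (y_(i+1) - y_i)/h_i = 7, -12.
  1·m_0 + 4·m_1 + 1·m_2 = 6(Δ_1 - Δ_0) = -114
Natural end conditions: m_0 = m_2 = 0.
Solving the tridiagonal system: m_0 = 0, m_1 = -57/2, m_2 = 0.
On [-1, 0], p(x) = -1 + 47/4·(x + 1) + 0·(x + 1)² - 19/4·(x + 1)³.
With (x + 1) = 1/3: p(-2/3) = 74/27.

2.7407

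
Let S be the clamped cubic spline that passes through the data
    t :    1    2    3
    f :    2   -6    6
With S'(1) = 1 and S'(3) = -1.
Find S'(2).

3

Let σ_i = S''(x_i). Step sizes h_i = 1, 1; slopes of the chords Δ_i = (y_(i+1) - y_i)/h_i = -8, 12.
  1·σ_0 + 4·σ_1 + 1·σ_2 = 6(Δ_1 - Δ_0) = 120
Clamped end conditions give two more equations: 2h_0·σ_0 + h_0·σ_1 = 6(Δ_0 - S'(1)) = -54 and h_1·σ_1 + 2h_1·σ_2 = 6(S'(3) - Δ_1) = -78.
Forward elimination and back-substitution give σ_0 = -58, σ_1 = 62, σ_2 = -70.
On [2, 3], S'(t) = b_1 + 2c_1·(t - 2) + 3d_1·(t - 2)² with b_1 = Δ_1 - h_1(2σ_1 + σ_2)/6 = 3, c_1 = σ_1/2 = 31, d_1 = (σ_2 - σ_1)/(6h_1) = -22. So S'(2) = 3.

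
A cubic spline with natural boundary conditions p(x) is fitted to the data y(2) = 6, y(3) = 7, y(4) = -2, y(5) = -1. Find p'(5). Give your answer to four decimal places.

Write M_i for p''(x_i). With h_i = 1, 1, 1 and divided differences Δ_i = 1, -9, 1, the continuity of p' gives the tridiagonal system
  1·M_0 + 4·M_1 + 1·M_2 = 6(Δ_1 - Δ_0) = -60
  1·M_1 + 4·M_2 + 1·M_3 = 6(Δ_2 - Δ_1) = 60
Natural end conditions: M_0 = M_3 = 0.
Solving the tridiagonal system: M_0 = 0, M_1 = -20, M_2 = 20, M_3 = 0.
On [4, 5], p'(x) = b_2 + 2c_2·(x - 4) + 3d_2·(x - 4)² with b_2 = Δ_2 - h_2(2M_2 + M_3)/6 = -17/3, c_2 = M_2/2 = 10, d_2 = (M_3 - M_2)/(6h_2) = -10/3. So p'(5) = 13/3.

4.3333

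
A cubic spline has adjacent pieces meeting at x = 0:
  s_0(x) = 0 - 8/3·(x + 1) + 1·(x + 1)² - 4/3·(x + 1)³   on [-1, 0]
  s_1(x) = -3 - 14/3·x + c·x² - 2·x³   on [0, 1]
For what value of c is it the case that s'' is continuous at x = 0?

-3

s_0''(x) = 2 - 8·(x + 1), so s_0''(0) = -6. On the right, s_1''(0) = 2c, so c = -3.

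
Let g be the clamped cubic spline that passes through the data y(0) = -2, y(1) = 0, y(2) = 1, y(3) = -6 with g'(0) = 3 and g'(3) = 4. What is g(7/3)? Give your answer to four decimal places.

-2.0395

Put σ_i = g'' at the i-th knot. Here h = (1, 1, 1) and Δ = (2, 1, -7), so the interior equations h_(i-1)·σ_(i-1) + 2(h_(i-1)+h_i)·σ_i + h_i·σ_(i+1) = 6(Δ_i − Δ_(i-1)) read
  1·σ_0 + 4·σ_1 + 1·σ_2 = 6(Δ_1 - Δ_0) = -6
  1·σ_1 + 4·σ_2 + 1·σ_3 = 6(Δ_2 - Δ_1) = -48
Clamped end conditions give two more equations: 2h_0·σ_0 + h_0·σ_1 = 6(Δ_0 - g'(0)) = -6 and h_2·σ_2 + 2h_2·σ_3 = 6(g'(3) - Δ_2) = 66.
Solving: σ_0 = -92/15, σ_1 = 94/15, σ_2 = -374/15, σ_3 = 682/15.
On [2, 3], g(t) = 1 - 94/15·(t - 2) - 187/15·(t - 2)² + 176/15·(t - 2)³.
With (t - 2) = 1/3: g(7/3) = -826/405.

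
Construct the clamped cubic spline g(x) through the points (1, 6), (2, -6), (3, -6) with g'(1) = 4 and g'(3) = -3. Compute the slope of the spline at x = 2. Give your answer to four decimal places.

Let σ_i = g''(x_i). Step sizes h_i = 1, 1; slopes of the chords Δ_i = (y_(i+1) - y_i)/h_i = -12, 0.
  1·σ_0 + 4·σ_1 + 1·σ_2 = 6(Δ_1 - Δ_0) = 72
Clamped end conditions give two more equations: 2h_0·σ_0 + h_0·σ_1 = 6(Δ_0 - g'(1)) = -96 and h_1·σ_1 + 2h_1·σ_2 = 6(g'(3) - Δ_1) = -18.
Forward elimination and back-substitution give σ_0 = -139/2, σ_1 = 43, σ_2 = -61/2.
On [2, 3], g'(x) = b_1 + 2c_1·(x - 2) + 3d_1·(x - 2)² with b_1 = Δ_1 - h_1(2σ_1 + σ_2)/6 = -37/4, c_1 = σ_1/2 = 43/2, d_1 = (σ_2 - σ_1)/(6h_1) = -49/4. So g'(2) = -37/4.

-9.2500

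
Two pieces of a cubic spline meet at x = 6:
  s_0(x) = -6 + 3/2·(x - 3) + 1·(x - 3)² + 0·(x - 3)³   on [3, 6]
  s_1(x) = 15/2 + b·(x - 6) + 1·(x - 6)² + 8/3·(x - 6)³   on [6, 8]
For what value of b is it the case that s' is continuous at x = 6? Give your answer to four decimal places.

7.5000

s_0'(x) = 3/2 + 2·(x - 3) + 0·(x - 3)², so s_0'(6) = 15/2. On the right, s_1'(6) = b, so b = 15/2.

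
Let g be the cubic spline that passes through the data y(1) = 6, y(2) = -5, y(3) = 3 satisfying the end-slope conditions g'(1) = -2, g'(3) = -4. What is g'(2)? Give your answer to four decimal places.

-0.7500

With σ_i denoting the second derivative at x_i, h_i = 1, 1, and Δ_i = (y_(i+1) − y_i)/h_i = -11, 8:
  1·σ_0 + 4·σ_1 + 1·σ_2 = 6(Δ_1 - Δ_0) = 114
Clamped end conditions give two more equations: 2h_0·σ_0 + h_0·σ_1 = 6(Δ_0 - g'(1)) = -54 and h_1·σ_1 + 2h_1·σ_2 = 6(g'(3) - Δ_1) = -72.
Solving: σ_0 = -113/2, σ_1 = 59, σ_2 = -131/2.
On [2, 3], g'(x) = b_1 + 2c_1·(x - 2) + 3d_1·(x - 2)² with b_1 = Δ_1 - h_1(2σ_1 + σ_2)/6 = -3/4, c_1 = σ_1/2 = 59/2, d_1 = (σ_2 - σ_1)/(6h_1) = -83/4. So g'(2) = -3/4.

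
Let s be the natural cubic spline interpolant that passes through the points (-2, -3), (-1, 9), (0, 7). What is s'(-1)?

5

With σ_i denoting the second derivative at x_i, h_i = 1, 1, and Δ_i = (y_(i+1) − y_i)/h_i = 12, -2:
  1·σ_0 + 4·σ_1 + 1·σ_2 = 6(Δ_1 - Δ_0) = -84
Natural end conditions: σ_0 = σ_2 = 0.
Solving: σ_0 = 0, σ_1 = -21, σ_2 = 0.
On [-1, 0], s'(t) = b_1 + 2c_1·(t + 1) + 3d_1·(t + 1)² with b_1 = Δ_1 - h_1(2σ_1 + σ_2)/6 = 5, c_1 = σ_1/2 = -21/2, d_1 = (σ_2 - σ_1)/(6h_1) = 7/2. So s'(-1) = 5.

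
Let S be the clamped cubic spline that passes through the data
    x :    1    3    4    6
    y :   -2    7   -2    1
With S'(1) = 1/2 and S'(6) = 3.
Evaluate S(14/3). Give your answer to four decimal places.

-3.8241

Let M_i = S''(x_i). Step sizes h_i = 2, 1, 2; slopes of the chords Δ_i = (y_(i+1) - y_i)/h_i = 9/2, -9, 3/2.
  2·M_0 + 6·M_1 + 1·M_2 = 6(Δ_1 - Δ_0) = -81
  1·M_1 + 6·M_2 + 2·M_3 = 6(Δ_2 - Δ_1) = 63
Clamped end conditions give two more equations: 2h_0·M_0 + h_0·M_1 = 6(Δ_0 - S'(1)) = 24 and h_2·M_2 + 2h_2·M_3 = 6(S'(6) - Δ_2) = 9.
Solving: M_0 = 541/32, M_1 = -349/16, M_2 = 257/16, M_3 = -185/32.
On [4, 6], S(x) = -2 - 233/32·(x - 4) + 257/32·(x - 4)² - 233/128·(x - 4)³.
With (x - 4) = 2/3: S(14/3) = -413/108.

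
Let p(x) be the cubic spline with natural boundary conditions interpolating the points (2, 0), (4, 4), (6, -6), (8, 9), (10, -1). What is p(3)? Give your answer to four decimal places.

4.2433

Put M_i = p'' at the i-th knot. Here h = (2, 2, 2, 2) and Δ = (2, -5, 15/2, -5), so the interior equations h_(i-1)·M_(i-1) + 2(h_(i-1)+h_i)·M_i + h_i·M_(i+1) = 6(Δ_i − Δ_(i-1)) read
  2·M_0 + 8·M_1 + 2·M_2 = 6(Δ_1 - Δ_0) = -42
  2·M_1 + 8·M_2 + 2·M_3 = 6(Δ_2 - Δ_1) = 75
  2·M_2 + 8·M_3 + 2·M_4 = 6(Δ_3 - Δ_2) = -75
Natural end conditions: M_0 = M_4 = 0.
Hence M_0 = 0, M_1 = -1005/112, M_2 = 417/28, M_3 = -1467/112, M_4 = 0.
On [2, 4], p(x) = 0 + 559/112·(x - 2) + 0·(x - 2)² - 335/448·(x - 2)³.
With (x - 2) = 1: p(3) = 1901/448.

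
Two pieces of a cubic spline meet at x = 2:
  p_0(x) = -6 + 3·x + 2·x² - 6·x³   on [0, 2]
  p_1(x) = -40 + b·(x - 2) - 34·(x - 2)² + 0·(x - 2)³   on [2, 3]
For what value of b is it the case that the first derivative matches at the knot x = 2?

-61

p_0'(x) = 3 + 4·x - 18·x², so p_0'(2) = -61. On the right, p_1'(2) = b, so b = -61.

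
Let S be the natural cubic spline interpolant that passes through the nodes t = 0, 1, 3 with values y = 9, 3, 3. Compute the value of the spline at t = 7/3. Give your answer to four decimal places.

Let M_i = S''(x_i). Step sizes h_i = 1, 2; slopes of the chords Δ_i = (y_(i+1) - y_i)/h_i = -6, 0.
  1·M_0 + 6·M_1 + 2·M_2 = 6(Δ_1 - Δ_0) = 36
Natural end conditions: M_0 = M_2 = 0.
Solving: M_0 = 0, M_1 = 6, M_2 = 0.
On [1, 3], S(t) = 3 - 4·(t - 1) + 3·(t - 1)² - 1/2·(t - 1)³.
With (t - 1) = 4/3: S(7/3) = 49/27.

1.8148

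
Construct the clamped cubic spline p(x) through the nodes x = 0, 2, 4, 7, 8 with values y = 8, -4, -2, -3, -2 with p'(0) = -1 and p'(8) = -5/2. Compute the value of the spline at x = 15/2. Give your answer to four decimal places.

-1.9690

Put σ_i = p'' at the i-th knot. Here h = (2, 2, 3, 1) and Δ = (-6, 1, -1/3, 1), so the interior equations h_(i-1)·σ_(i-1) + 2(h_(i-1)+h_i)·σ_i + h_i·σ_(i+1) = 6(Δ_i − Δ_(i-1)) read
  2·σ_0 + 8·σ_1 + 2·σ_2 = 6(Δ_1 - Δ_0) = 42
  2·σ_1 + 10·σ_2 + 3·σ_3 = 6(Δ_2 - Δ_1) = -8
  3·σ_2 + 8·σ_3 + 1·σ_4 = 6(Δ_3 - Δ_2) = 8
Clamped end conditions give two more equations: 2h_0·σ_0 + h_0·σ_1 = 6(Δ_0 - p'(0)) = -30 and h_3·σ_3 + 2h_3·σ_4 = 6(p'(8) - Δ_3) = -21.
Solving the tridiagonal system: σ_0 = -3491/288, σ_1 = 1331/144, σ_2 = -1109/288, σ_3 = 577/144, σ_4 = -3601/288.
On [7, 8], p(x) = -3 + 1007/576·(x - 7) + 577/288·(x - 7)² - 1585/576·(x - 7)³.
With (x - 7) = 1/2: p(15/2) = -9073/4608.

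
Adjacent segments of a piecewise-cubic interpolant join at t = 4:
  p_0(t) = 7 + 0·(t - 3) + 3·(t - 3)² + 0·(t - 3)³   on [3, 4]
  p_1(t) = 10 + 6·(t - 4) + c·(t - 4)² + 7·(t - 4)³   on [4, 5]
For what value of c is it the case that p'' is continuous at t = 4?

p_0''(t) = 6 + 0·(t - 3), so p_0''(4) = 6. On the right, p_1''(4) = 2c, so c = 3.

3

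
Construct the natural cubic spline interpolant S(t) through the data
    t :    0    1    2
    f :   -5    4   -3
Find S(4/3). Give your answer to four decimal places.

Write σ_i for S''(x_i). With h_i = 1, 1 and divided differences Δ_i = 9, -7, the continuity of S' gives the tridiagonal system
  1·σ_0 + 4·σ_1 + 1·σ_2 = 6(Δ_1 - Δ_0) = -96
Natural end conditions: σ_0 = σ_2 = 0.
Forward elimination and back-substitution give σ_0 = 0, σ_1 = -24, σ_2 = 0.
On [1, 2], S(t) = 4 + 1·(t - 1) - 12·(t - 1)² + 4·(t - 1)³.
With (t - 1) = 1/3: S(4/3) = 85/27.

3.1481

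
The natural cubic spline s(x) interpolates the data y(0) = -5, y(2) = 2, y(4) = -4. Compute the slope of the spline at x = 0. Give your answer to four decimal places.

5.1250

With m_i denoting the second derivative at x_i, h_i = 2, 2, and Δ_i = (y_(i+1) − y_i)/h_i = 7/2, -3:
  2·m_0 + 8·m_1 + 2·m_2 = 6(Δ_1 - Δ_0) = -39
Natural end conditions: m_0 = m_2 = 0.
Solving the tridiagonal system: m_0 = 0, m_1 = -39/8, m_2 = 0.
On [0, 2], s'(x) = b_0 + 2c_0·x + 3d_0·x² with b_0 = Δ_0 - h_0(2m_0 + m_1)/6 = 41/8, c_0 = m_0/2 = 0, d_0 = (m_1 - m_0)/(6h_0) = -13/32. So s'(0) = 41/8.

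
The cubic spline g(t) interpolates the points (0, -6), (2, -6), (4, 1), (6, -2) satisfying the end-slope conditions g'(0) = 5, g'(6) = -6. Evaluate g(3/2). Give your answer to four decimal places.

-5.7188

Write M_i for g''(x_i). With h_i = 2, 2, 2 and divided differences Δ_i = 0, 7/2, -3/2, the continuity of g' gives the tridiagonal system
  2·M_0 + 8·M_1 + 2·M_2 = 6(Δ_1 - Δ_0) = 21
  2·M_1 + 8·M_2 + 2·M_3 = 6(Δ_2 - Δ_1) = -30
Clamped end conditions give two more equations: 2h_0·M_0 + h_0·M_1 = 6(Δ_0 - g'(0)) = -30 and h_2·M_2 + 2h_2·M_3 = 6(g'(6) - Δ_2) = -27.
Forward elimination and back-substitution give M_0 = -32/3, M_1 = 19/3, M_2 = -25/6, M_3 = -14/3.
On [0, 2], g(t) = -6 + 5·t - 16/3·t² + 17/12·t³.
With t = 3/2: g(3/2) = -183/32.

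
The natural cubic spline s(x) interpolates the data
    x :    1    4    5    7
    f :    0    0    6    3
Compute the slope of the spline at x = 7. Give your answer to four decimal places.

-4.3085

With σ_i denoting the second derivative at x_i, h_i = 3, 1, 2, and Δ_i = (y_(i+1) − y_i)/h_i = 0, 6, -3/2:
  3·σ_0 + 8·σ_1 + 1·σ_2 = 6(Δ_1 - Δ_0) = 36
  1·σ_1 + 6·σ_2 + 2·σ_3 = 6(Δ_2 - Δ_1) = -45
Natural end conditions: σ_0 = σ_3 = 0.
Hence σ_0 = 0, σ_1 = 261/47, σ_2 = -396/47, σ_3 = 0.
On [5, 7], s'(x) = b_2 + 2c_2·(x - 5) + 3d_2·(x - 5)² with b_2 = Δ_2 - h_2(2σ_2 + σ_3)/6 = 387/94, c_2 = σ_2/2 = -198/47, d_2 = (σ_3 - σ_2)/(6h_2) = 33/47. So s'(7) = -405/94.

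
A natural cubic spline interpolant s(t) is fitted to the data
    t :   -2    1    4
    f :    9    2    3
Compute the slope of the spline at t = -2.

-3

Let m_i = s''(x_i). Step sizes h_i = 3, 3; slopes of the chords Δ_i = (y_(i+1) - y_i)/h_i = -7/3, 1/3.
  3·m_0 + 12·m_1 + 3·m_2 = 6(Δ_1 - Δ_0) = 16
Natural end conditions: m_0 = m_2 = 0.
Forward elimination and back-substitution give m_0 = 0, m_1 = 4/3, m_2 = 0.
On [-2, 1], s'(t) = b_0 + 2c_0·(t + 2) + 3d_0·(t + 2)² with b_0 = Δ_0 - h_0(2m_0 + m_1)/6 = -3, c_0 = m_0/2 = 0, d_0 = (m_1 - m_0)/(6h_0) = 2/27. So s'(-2) = -3.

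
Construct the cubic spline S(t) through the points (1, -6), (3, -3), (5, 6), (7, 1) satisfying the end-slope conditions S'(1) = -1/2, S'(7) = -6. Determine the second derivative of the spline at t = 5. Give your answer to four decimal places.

Write M_i for S''(x_i). With h_i = 2, 2, 2 and divided differences Δ_i = 3/2, 9/2, -5/2, the continuity of S' gives the tridiagonal system
  2·M_0 + 8·M_1 + 2·M_2 = 6(Δ_1 - Δ_0) = 18
  2·M_1 + 8·M_2 + 2·M_3 = 6(Δ_2 - Δ_1) = -42
Clamped end conditions give two more equations: 2h_0·M_0 + h_0·M_1 = 6(Δ_0 - S'(1)) = 12 and h_2·M_2 + 2h_2·M_3 = 6(S'(7) - Δ_2) = -21.
Forward elimination and back-substitution give M_0 = 41/30, M_1 = 49/15, M_2 = -163/30, M_3 = -38/15.

-5.4333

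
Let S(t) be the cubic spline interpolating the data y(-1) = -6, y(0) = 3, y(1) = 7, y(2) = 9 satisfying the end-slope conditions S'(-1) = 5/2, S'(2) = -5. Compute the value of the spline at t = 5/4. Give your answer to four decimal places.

Put M_i = S'' at the i-th knot. Here h = (1, 1, 1) and Δ = (9, 4, 2), so the interior equations h_(i-1)·M_(i-1) + 2(h_(i-1)+h_i)·M_i + h_i·M_(i+1) = 6(Δ_i − Δ_(i-1)) read
  1·M_0 + 4·M_1 + 1·M_2 = 6(Δ_1 - Δ_0) = -30
  1·M_1 + 4·M_2 + 1·M_3 = 6(Δ_2 - Δ_1) = -12
Clamped end conditions give two more equations: 2h_0·M_0 + h_0·M_1 = 6(Δ_0 - S'(-1)) = 39 and h_2·M_2 + 2h_2·M_3 = 6(S'(2) - Δ_2) = -42.
Forward elimination and back-substitution give M_0 = 138/5, M_1 = -81/5, M_2 = 36/5, M_3 = -123/5.
On [1, 2], S(t) = 7 + 37/10·(t - 1) + 18/5·(t - 1)² - 53/10·(t - 1)³.
With (t - 1) = 1/4: S(5/4) = 5163/640.

8.0672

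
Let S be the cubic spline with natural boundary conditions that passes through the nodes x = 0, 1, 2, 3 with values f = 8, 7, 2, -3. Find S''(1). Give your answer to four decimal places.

-6.4000

Write m_i for S''(x_i). With h_i = 1, 1, 1 and divided differences Δ_i = -1, -5, -5, the continuity of S' gives the tridiagonal system
  1·m_0 + 4·m_1 + 1·m_2 = 6(Δ_1 - Δ_0) = -24
  1·m_1 + 4·m_2 + 1·m_3 = 6(Δ_2 - Δ_1) = 0
Natural end conditions: m_0 = m_3 = 0.
Solving: m_0 = 0, m_1 = -32/5, m_2 = 8/5, m_3 = 0.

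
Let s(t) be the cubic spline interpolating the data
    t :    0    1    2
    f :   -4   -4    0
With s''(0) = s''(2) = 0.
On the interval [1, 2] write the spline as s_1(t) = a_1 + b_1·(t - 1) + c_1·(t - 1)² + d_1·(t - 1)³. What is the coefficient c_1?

Write M_i for s''(x_i). With h_i = 1, 1 and divided differences Δ_i = 0, 4, the continuity of s' gives the tridiagonal system
  1·M_0 + 4·M_1 + 1·M_2 = 6(Δ_1 - Δ_0) = 24
Natural end conditions: M_0 = M_2 = 0.
Hence M_0 = 0, M_1 = 6, M_2 = 0.
On [1, 2], with s_1(t) = a_1 + b_1·(t - 1) + c_1·(t - 1)² + d_1·(t - 1)³: c_1 = M_1/2 = 3, d_1 = (M_2 - M_1)/(6h_1) = -1, b_1 = Δ_1 - h_1(2M_1 + M_2)/6 = 2.

3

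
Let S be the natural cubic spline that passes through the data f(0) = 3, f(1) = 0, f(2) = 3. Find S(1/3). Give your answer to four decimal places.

1.5556

Let m_i = S''(x_i). Step sizes h_i = 1, 1; slopes of the chords Δ_i = (y_(i+1) - y_i)/h_i = -3, 3.
  1·m_0 + 4·m_1 + 1·m_2 = 6(Δ_1 - Δ_0) = 36
Natural end conditions: m_0 = m_2 = 0.
Forward elimination and back-substitution give m_0 = 0, m_1 = 9, m_2 = 0.
On [0, 1], S(t) = 3 - 9/2·t + 0·t² + 3/2·t³.
With t = 1/3: S(1/3) = 14/9.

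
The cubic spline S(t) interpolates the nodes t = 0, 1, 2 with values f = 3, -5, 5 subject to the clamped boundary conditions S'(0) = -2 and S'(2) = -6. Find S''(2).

Let m_i = S''(x_i). Step sizes h_i = 1, 1; slopes of the chords Δ_i = (y_(i+1) - y_i)/h_i = -8, 10.
  1·m_0 + 4·m_1 + 1·m_2 = 6(Δ_1 - Δ_0) = 108
Clamped end conditions give two more equations: 2h_0·m_0 + h_0·m_1 = 6(Δ_0 - S'(0)) = -36 and h_1·m_1 + 2h_1·m_2 = 6(S'(2) - Δ_1) = -96.
Solving the tridiagonal system: m_0 = -47, m_1 = 58, m_2 = -77.

-77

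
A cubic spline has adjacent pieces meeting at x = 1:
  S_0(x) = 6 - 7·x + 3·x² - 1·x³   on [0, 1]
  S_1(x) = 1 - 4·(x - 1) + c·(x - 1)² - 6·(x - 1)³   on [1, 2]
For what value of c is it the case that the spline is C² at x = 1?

0

S_0''(x) = 6 - 6·x, so S_0''(1) = 0. On the right, S_1''(1) = 2c, so c = 0.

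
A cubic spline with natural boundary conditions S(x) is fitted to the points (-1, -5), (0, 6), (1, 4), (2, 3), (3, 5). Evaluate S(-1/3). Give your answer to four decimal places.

3.6296

Let M_i = S''(x_i). Step sizes h_i = 1, 1, 1, 1; slopes of the chords Δ_i = (y_(i+1) - y_i)/h_i = 11, -2, -1, 2.
  1·M_0 + 4·M_1 + 1·M_2 = 6(Δ_1 - Δ_0) = -78
  1·M_1 + 4·M_2 + 1·M_3 = 6(Δ_2 - Δ_1) = 6
  1·M_2 + 4·M_3 + 1·M_4 = 6(Δ_3 - Δ_2) = 18
Natural end conditions: M_0 = M_4 = 0.
Solving: M_0 = 0, M_1 = -21, M_2 = 6, M_3 = 3, M_4 = 0.
On [-1, 0], S(x) = -5 + 29/2·(x + 1) + 0·(x + 1)² - 7/2·(x + 1)³.
With (x + 1) = 2/3: S(-1/3) = 98/27.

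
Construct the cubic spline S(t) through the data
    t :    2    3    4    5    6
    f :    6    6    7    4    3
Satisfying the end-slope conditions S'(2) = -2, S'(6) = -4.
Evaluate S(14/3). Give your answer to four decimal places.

Write σ_i for S''(x_i). With h_i = 1, 1, 1, 1 and divided differences Δ_i = 0, 1, -3, -1, the continuity of S' gives the tridiagonal system
  1·σ_0 + 4·σ_1 + 1·σ_2 = 6(Δ_1 - Δ_0) = 6
  1·σ_1 + 4·σ_2 + 1·σ_3 = 6(Δ_2 - Δ_1) = -24
  1·σ_2 + 4·σ_3 + 1·σ_4 = 6(Δ_3 - Δ_2) = 12
Clamped end conditions give two more equations: 2h_0·σ_0 + h_0·σ_1 = 6(Δ_0 - S'(2)) = 12 and h_3·σ_3 + 2h_3·σ_4 = 6(S'(6) - Δ_3) = -18.
Solving: σ_0 = 19/4, σ_1 = 5/2, σ_2 = -35/4, σ_3 = 17/2, σ_4 = -53/4.
On [4, 5], S(t) = 7 - 3/2·(t - 4) - 35/8·(t - 4)² + 23/8·(t - 4)³.
With (t - 4) = 2/3: S(14/3) = 265/54.

4.9074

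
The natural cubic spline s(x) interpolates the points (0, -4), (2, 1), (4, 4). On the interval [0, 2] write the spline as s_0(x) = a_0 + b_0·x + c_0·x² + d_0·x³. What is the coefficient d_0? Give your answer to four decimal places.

Let M_i = s''(x_i). Step sizes h_i = 2, 2; slopes of the chords Δ_i = (y_(i+1) - y_i)/h_i = 5/2, 3/2.
  2·M_0 + 8·M_1 + 2·M_2 = 6(Δ_1 - Δ_0) = -6
Natural end conditions: M_0 = M_2 = 0.
Solving: M_0 = 0, M_1 = -3/4, M_2 = 0.
On [0, 2], with s_0(x) = a_0 + b_0·x + c_0·x² + d_0·x³: c_0 = M_0/2 = 0, d_0 = (M_1 - M_0)/(6h_0) = -1/16, b_0 = Δ_0 - h_0(2M_0 + M_1)/6 = 11/4.

-0.0625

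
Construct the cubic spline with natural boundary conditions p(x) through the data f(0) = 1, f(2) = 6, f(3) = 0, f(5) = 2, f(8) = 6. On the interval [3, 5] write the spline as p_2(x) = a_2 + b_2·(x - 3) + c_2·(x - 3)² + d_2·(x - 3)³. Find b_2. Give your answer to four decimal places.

-4.5992

Put m_i = p'' at the i-th knot. Here h = (2, 1, 2, 3) and Δ = (5/2, -6, 1, 4/3), so the interior equations h_(i-1)·m_(i-1) + 2(h_(i-1)+h_i)·m_i + h_i·m_(i+1) = 6(Δ_i − Δ_(i-1)) read
  2·m_0 + 6·m_1 + 1·m_2 = 6(Δ_1 - Δ_0) = -51
  1·m_1 + 6·m_2 + 2·m_3 = 6(Δ_2 - Δ_1) = 42
  2·m_2 + 10·m_3 + 3·m_4 = 6(Δ_3 - Δ_2) = 2
Natural end conditions: m_0 = m_4 = 0.
Solving: m_0 = 0, m_1 = -1636/163, m_2 = 1503/163, m_3 = -268/163, m_4 = 0.
On [3, 5], with p_2(x) = a_2 + b_2·(x - 3) + c_2·(x - 3)² + d_2·(x - 3)³: c_2 = m_2/2 = 1503/326, d_2 = (m_3 - m_2)/(6h_2) = -1771/1956, b_2 = Δ_2 - h_2(2m_2 + m_3)/6 = -2249/489.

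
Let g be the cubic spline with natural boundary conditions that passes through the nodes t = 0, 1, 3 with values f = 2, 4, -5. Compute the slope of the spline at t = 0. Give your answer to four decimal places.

3.0833

With σ_i denoting the second derivative at x_i, h_i = 1, 2, and Δ_i = (y_(i+1) − y_i)/h_i = 2, -9/2:
  1·σ_0 + 6·σ_1 + 2·σ_2 = 6(Δ_1 - Δ_0) = -39
Natural end conditions: σ_0 = σ_2 = 0.
Solving the tridiagonal system: σ_0 = 0, σ_1 = -13/2, σ_2 = 0.
On [0, 1], g'(t) = b_0 + 2c_0·t + 3d_0·t² with b_0 = Δ_0 - h_0(2σ_0 + σ_1)/6 = 37/12, c_0 = σ_0/2 = 0, d_0 = (σ_1 - σ_0)/(6h_0) = -13/12. So g'(0) = 37/12.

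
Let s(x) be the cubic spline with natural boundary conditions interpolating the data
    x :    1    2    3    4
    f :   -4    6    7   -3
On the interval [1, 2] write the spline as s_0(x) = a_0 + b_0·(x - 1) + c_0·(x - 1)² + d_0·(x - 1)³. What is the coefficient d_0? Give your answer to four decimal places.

-1.6667

With M_i denoting the second derivative at x_i, h_i = 1, 1, 1, and Δ_i = (y_(i+1) − y_i)/h_i = 10, 1, -10:
  1·M_0 + 4·M_1 + 1·M_2 = 6(Δ_1 - Δ_0) = -54
  1·M_1 + 4·M_2 + 1·M_3 = 6(Δ_2 - Δ_1) = -66
Natural end conditions: M_0 = M_3 = 0.
Solving the tridiagonal system: M_0 = 0, M_1 = -10, M_2 = -14, M_3 = 0.
On [1, 2], with s_0(x) = a_0 + b_0·(x - 1) + c_0·(x - 1)² + d_0·(x - 1)³: c_0 = M_0/2 = 0, d_0 = (M_1 - M_0)/(6h_0) = -5/3, b_0 = Δ_0 - h_0(2M_0 + M_1)/6 = 35/3.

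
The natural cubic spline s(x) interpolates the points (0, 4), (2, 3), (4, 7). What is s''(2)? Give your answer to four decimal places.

With m_i denoting the second derivative at x_i, h_i = 2, 2, and Δ_i = (y_(i+1) − y_i)/h_i = -1/2, 2:
  2·m_0 + 8·m_1 + 2·m_2 = 6(Δ_1 - Δ_0) = 15
Natural end conditions: m_0 = m_2 = 0.
Hence m_0 = 0, m_1 = 15/8, m_2 = 0.

1.8750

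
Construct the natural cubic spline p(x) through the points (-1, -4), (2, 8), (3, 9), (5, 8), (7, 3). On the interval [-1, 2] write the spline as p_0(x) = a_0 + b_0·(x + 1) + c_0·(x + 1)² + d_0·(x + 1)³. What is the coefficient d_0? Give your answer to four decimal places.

Let m_i = p''(x_i). Step sizes h_i = 3, 1, 2, 2; slopes of the chords Δ_i = (y_(i+1) - y_i)/h_i = 4, 1, -1/2, -5/2.
  3·m_0 + 8·m_1 + 1·m_2 = 6(Δ_1 - Δ_0) = -18
  1·m_1 + 6·m_2 + 2·m_3 = 6(Δ_2 - Δ_1) = -9
  2·m_2 + 8·m_3 + 2·m_4 = 6(Δ_3 - Δ_2) = -12
Natural end conditions: m_0 = m_4 = 0.
Forward elimination and back-substitution give m_0 = 0, m_1 = -93/43, m_2 = -30/43, m_3 = -57/43, m_4 = 0.
On [-1, 2], with p_0(x) = a_0 + b_0·(x + 1) + c_0·(x + 1)² + d_0·(x + 1)³: c_0 = m_0/2 = 0, d_0 = (m_1 - m_0)/(6h_0) = -31/258, b_0 = Δ_0 - h_0(2m_0 + m_1)/6 = 437/86.

-0.1202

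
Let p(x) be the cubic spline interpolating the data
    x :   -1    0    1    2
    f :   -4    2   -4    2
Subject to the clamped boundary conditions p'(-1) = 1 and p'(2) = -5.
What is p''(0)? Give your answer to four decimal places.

-36.4000

Put M_i = p'' at the i-th knot. Here h = (1, 1, 1) and Δ = (6, -6, 6), so the interior equations h_(i-1)·M_(i-1) + 2(h_(i-1)+h_i)·M_i + h_i·M_(i+1) = 6(Δ_i − Δ_(i-1)) read
  1·M_0 + 4·M_1 + 1·M_2 = 6(Δ_1 - Δ_0) = -72
  1·M_1 + 4·M_2 + 1·M_3 = 6(Δ_2 - Δ_1) = 72
Clamped end conditions give two more equations: 2h_0·M_0 + h_0·M_1 = 6(Δ_0 - p'(-1)) = 30 and h_2·M_2 + 2h_2·M_3 = 6(p'(2) - Δ_2) = -66.
Solving the tridiagonal system: M_0 = 166/5, M_1 = -182/5, M_2 = 202/5, M_3 = -266/5.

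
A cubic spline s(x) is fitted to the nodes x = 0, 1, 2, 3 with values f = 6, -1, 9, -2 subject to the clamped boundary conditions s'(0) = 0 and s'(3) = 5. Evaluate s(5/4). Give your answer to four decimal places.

With m_i denoting the second derivative at x_i, h_i = 1, 1, 1, and Δ_i = (y_(i+1) − y_i)/h_i = -7, 10, -11:
  1·m_0 + 4·m_1 + 1·m_2 = 6(Δ_1 - Δ_0) = 102
  1·m_1 + 4·m_2 + 1·m_3 = 6(Δ_2 - Δ_1) = -126
Clamped end conditions give two more equations: 2h_0·m_0 + h_0·m_1 = 6(Δ_0 - s'(0)) = -42 and h_2·m_2 + 2h_2·m_3 = 6(s'(3) - Δ_2) = 96.
Solving: m_0 = -718/15, m_1 = 806/15, m_2 = -976/15, m_3 = 1208/15.
On [1, 2], s(x) = -1 + 44/15·(x - 1) + 403/15·(x - 1)² - 99/5·(x - 1)³.
With (x - 1) = 1/4: s(5/4) = 353/320.

1.1031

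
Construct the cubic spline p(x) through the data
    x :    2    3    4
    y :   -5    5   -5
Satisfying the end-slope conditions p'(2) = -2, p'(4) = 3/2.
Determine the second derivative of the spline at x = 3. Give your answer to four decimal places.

Write M_i for p''(x_i). With h_i = 1, 1 and divided differences Δ_i = 10, -10, the continuity of p' gives the tridiagonal system
  1·M_0 + 4·M_1 + 1·M_2 = 6(Δ_1 - Δ_0) = -120
Clamped end conditions give two more equations: 2h_0·M_0 + h_0·M_1 = 6(Δ_0 - p'(2)) = 72 and h_1·M_1 + 2h_1·M_2 = 6(p'(4) - Δ_1) = 69.
Solving: M_0 = 271/4, M_1 = -127/2, M_2 = 265/4.

-63.5000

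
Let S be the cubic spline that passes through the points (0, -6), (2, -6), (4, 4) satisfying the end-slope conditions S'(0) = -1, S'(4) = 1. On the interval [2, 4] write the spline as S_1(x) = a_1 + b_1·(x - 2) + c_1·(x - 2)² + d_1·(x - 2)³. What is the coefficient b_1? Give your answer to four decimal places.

3.7500

Let σ_i = S''(x_i). Step sizes h_i = 2, 2; slopes of the chords Δ_i = (y_(i+1) - y_i)/h_i = 0, 5.
  2·σ_0 + 8·σ_1 + 2·σ_2 = 6(Δ_1 - Δ_0) = 30
Clamped end conditions give two more equations: 2h_0·σ_0 + h_0·σ_1 = 6(Δ_0 - S'(0)) = 6 and h_1·σ_1 + 2h_1·σ_2 = 6(S'(4) - Δ_1) = -24.
Solving the tridiagonal system: σ_0 = -7/4, σ_1 = 13/2, σ_2 = -37/4.
On [2, 4], with S_1(x) = a_1 + b_1·(x - 2) + c_1·(x - 2)² + d_1·(x - 2)³: c_1 = σ_1/2 = 13/4, d_1 = (σ_2 - σ_1)/(6h_1) = -21/16, b_1 = Δ_1 - h_1(2σ_1 + σ_2)/6 = 15/4.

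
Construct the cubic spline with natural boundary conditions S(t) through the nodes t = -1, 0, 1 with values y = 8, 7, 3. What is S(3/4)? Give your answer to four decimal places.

4.1758

Put M_i = S'' at the i-th knot. Here h = (1, 1) and Δ = (-1, -4), so the interior equations h_(i-1)·M_(i-1) + 2(h_(i-1)+h_i)·M_i + h_i·M_(i+1) = 6(Δ_i − Δ_(i-1)) read
  1·M_0 + 4·M_1 + 1·M_2 = 6(Δ_1 - Δ_0) = -18
Natural end conditions: M_0 = M_2 = 0.
Solving the tridiagonal system: M_0 = 0, M_1 = -9/2, M_2 = 0.
On [0, 1], S(t) = 7 - 5/2·t - 9/4·t² + 3/4·t³.
With t = 3/4: S(3/4) = 1069/256.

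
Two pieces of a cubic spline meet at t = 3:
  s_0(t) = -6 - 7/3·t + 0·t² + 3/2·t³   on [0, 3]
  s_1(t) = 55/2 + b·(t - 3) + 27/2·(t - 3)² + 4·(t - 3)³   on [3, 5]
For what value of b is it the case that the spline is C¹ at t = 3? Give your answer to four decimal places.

s_0'(t) = -7/3 + 0·t + 9/2·t², so s_0'(3) = 229/6. On the right, s_1'(3) = b, so b = 229/6.

38.1667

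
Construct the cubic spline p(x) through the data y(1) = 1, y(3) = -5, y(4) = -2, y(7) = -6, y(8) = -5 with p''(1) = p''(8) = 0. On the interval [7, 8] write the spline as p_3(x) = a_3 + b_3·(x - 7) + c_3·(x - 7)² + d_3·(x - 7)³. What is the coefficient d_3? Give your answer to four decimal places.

Put M_i = p'' at the i-th knot. Here h = (2, 1, 3, 1) and Δ = (-3, 3, -4/3, 1), so the interior equations h_(i-1)·M_(i-1) + 2(h_(i-1)+h_i)·M_i + h_i·M_(i+1) = 6(Δ_i − Δ_(i-1)) read
  2·M_0 + 6·M_1 + 1·M_2 = 6(Δ_1 - Δ_0) = 36
  1·M_1 + 8·M_2 + 3·M_3 = 6(Δ_2 - Δ_1) = -26
  3·M_2 + 8·M_3 + 1·M_4 = 6(Δ_3 - Δ_2) = 14
Natural end conditions: M_0 = M_4 = 0.
Solving: M_0 = 0, M_1 = 1115/161, M_2 = -894/161, M_3 = 617/161, M_4 = 0.
On [7, 8], with p_3(x) = a_3 + b_3·(x - 7) + c_3·(x - 7)² + d_3·(x - 7)³: c_3 = M_3/2 = 617/322, d_3 = (M_4 - M_3)/(6h_3) = -617/966, b_3 = Δ_3 - h_3(2M_3 + M_4)/6 = -134/483.

-0.6387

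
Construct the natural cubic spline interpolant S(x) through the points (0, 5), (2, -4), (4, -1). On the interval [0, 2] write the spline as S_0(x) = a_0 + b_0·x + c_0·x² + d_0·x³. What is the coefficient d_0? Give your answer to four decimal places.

0.3750

Write M_i for S''(x_i). With h_i = 2, 2 and divided differences Δ_i = -9/2, 3/2, the continuity of S' gives the tridiagonal system
  2·M_0 + 8·M_1 + 2·M_2 = 6(Δ_1 - Δ_0) = 36
Natural end conditions: M_0 = M_2 = 0.
Solving the tridiagonal system: M_0 = 0, M_1 = 9/2, M_2 = 0.
On [0, 2], with S_0(x) = a_0 + b_0·x + c_0·x² + d_0·x³: c_0 = M_0/2 = 0, d_0 = (M_1 - M_0)/(6h_0) = 3/8, b_0 = Δ_0 - h_0(2M_0 + M_1)/6 = -6.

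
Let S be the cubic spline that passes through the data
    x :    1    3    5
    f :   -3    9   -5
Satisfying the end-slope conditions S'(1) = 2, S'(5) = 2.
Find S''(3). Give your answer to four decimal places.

Let M_i = S''(x_i). Step sizes h_i = 2, 2; slopes of the chords Δ_i = (y_(i+1) - y_i)/h_i = 6, -7.
  2·M_0 + 8·M_1 + 2·M_2 = 6(Δ_1 - Δ_0) = -78
Clamped end conditions give two more equations: 2h_0·M_0 + h_0·M_1 = 6(Δ_0 - S'(1)) = 24 and h_1·M_1 + 2h_1·M_2 = 6(S'(5) - Δ_1) = 54.
Solving the tridiagonal system: M_0 = 63/4, M_1 = -39/2, M_2 = 93/4.

-19.5000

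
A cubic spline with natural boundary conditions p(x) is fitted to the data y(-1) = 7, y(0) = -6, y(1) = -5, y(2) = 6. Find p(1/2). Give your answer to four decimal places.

Write σ_i for p''(x_i). With h_i = 1, 1, 1 and divided differences Δ_i = -13, 1, 11, the continuity of p' gives the tridiagonal system
  1·σ_0 + 4·σ_1 + 1·σ_2 = 6(Δ_1 - Δ_0) = 84
  1·σ_1 + 4·σ_2 + 1·σ_3 = 6(Δ_2 - Δ_1) = 60
Natural end conditions: σ_0 = σ_3 = 0.
Forward elimination and back-substitution give σ_0 = 0, σ_1 = 92/5, σ_2 = 52/5, σ_3 = 0.
On [0, 1], p(x) = -6 - 103/15·x + 46/5·x² - 4/3·x³.
With x = 1/2: p(1/2) = -73/10.

-7.3000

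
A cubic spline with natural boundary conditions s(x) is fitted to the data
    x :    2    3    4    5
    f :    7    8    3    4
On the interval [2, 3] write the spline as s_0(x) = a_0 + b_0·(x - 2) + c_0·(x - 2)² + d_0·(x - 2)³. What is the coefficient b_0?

With m_i denoting the second derivative at x_i, h_i = 1, 1, 1, and Δ_i = (y_(i+1) − y_i)/h_i = 1, -5, 1:
  1·m_0 + 4·m_1 + 1·m_2 = 6(Δ_1 - Δ_0) = -36
  1·m_1 + 4·m_2 + 1·m_3 = 6(Δ_2 - Δ_1) = 36
Natural end conditions: m_0 = m_3 = 0.
Hence m_0 = 0, m_1 = -12, m_2 = 12, m_3 = 0.
On [2, 3], with s_0(x) = a_0 + b_0·(x - 2) + c_0·(x - 2)² + d_0·(x - 2)³: c_0 = m_0/2 = 0, d_0 = (m_1 - m_0)/(6h_0) = -2, b_0 = Δ_0 - h_0(2m_0 + m_1)/6 = 3.

3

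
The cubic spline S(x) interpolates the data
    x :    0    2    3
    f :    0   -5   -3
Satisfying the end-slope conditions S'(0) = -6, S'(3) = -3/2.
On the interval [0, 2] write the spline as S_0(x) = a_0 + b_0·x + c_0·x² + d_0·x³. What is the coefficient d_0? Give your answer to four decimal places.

0.3125

Write σ_i for S''(x_i). With h_i = 2, 1 and divided differences Δ_i = -5/2, 2, the continuity of S' gives the tridiagonal system
  2·σ_0 + 6·σ_1 + 1·σ_2 = 6(Δ_1 - Δ_0) = 27
Clamped end conditions give two more equations: 2h_0·σ_0 + h_0·σ_1 = 6(Δ_0 - S'(0)) = 21 and h_1·σ_1 + 2h_1·σ_2 = 6(S'(3) - Δ_1) = -21.
Solving: σ_0 = 9/4, σ_1 = 6, σ_2 = -27/2.
On [0, 2], with S_0(x) = a_0 + b_0·x + c_0·x² + d_0·x³: c_0 = σ_0/2 = 9/8, d_0 = (σ_1 - σ_0)/(6h_0) = 5/16, b_0 = Δ_0 - h_0(2σ_0 + σ_1)/6 = -6.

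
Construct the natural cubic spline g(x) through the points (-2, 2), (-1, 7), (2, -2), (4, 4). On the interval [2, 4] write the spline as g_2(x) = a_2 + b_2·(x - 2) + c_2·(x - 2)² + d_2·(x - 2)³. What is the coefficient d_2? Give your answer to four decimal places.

-0.5070

Let σ_i = g''(x_i). Step sizes h_i = 1, 3, 2; slopes of the chords Δ_i = (y_(i+1) - y_i)/h_i = 5, -3, 3.
  1·σ_0 + 8·σ_1 + 3·σ_2 = 6(Δ_1 - Δ_0) = -48
  3·σ_1 + 10·σ_2 + 2·σ_3 = 6(Δ_2 - Δ_1) = 36
Natural end conditions: σ_0 = σ_3 = 0.
Solving the tridiagonal system: σ_0 = 0, σ_1 = -588/71, σ_2 = 432/71, σ_3 = 0.
On [2, 4], with g_2(x) = a_2 + b_2·(x - 2) + c_2·(x - 2)² + d_2·(x - 2)³: c_2 = σ_2/2 = 216/71, d_2 = (σ_3 - σ_2)/(6h_2) = -36/71, b_2 = Δ_2 - h_2(2σ_2 + σ_3)/6 = -75/71.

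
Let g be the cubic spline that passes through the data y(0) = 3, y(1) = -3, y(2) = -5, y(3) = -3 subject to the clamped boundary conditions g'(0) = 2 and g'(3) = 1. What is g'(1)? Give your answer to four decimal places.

-6.8667

Put M_i = g'' at the i-th knot. Here h = (1, 1, 1) and Δ = (-6, -2, 2), so the interior equations h_(i-1)·M_(i-1) + 2(h_(i-1)+h_i)·M_i + h_i·M_(i+1) = 6(Δ_i − Δ_(i-1)) read
  1·M_0 + 4·M_1 + 1·M_2 = 6(Δ_1 - Δ_0) = 24
  1·M_1 + 4·M_2 + 1·M_3 = 6(Δ_2 - Δ_1) = 24
Clamped end conditions give two more equations: 2h_0·M_0 + h_0·M_1 = 6(Δ_0 - g'(0)) = -48 and h_2·M_2 + 2h_2·M_3 = 6(g'(3) - Δ_2) = -6.
Hence M_0 = -454/15, M_1 = 188/15, M_2 = 62/15, M_3 = -76/15.
On [1, 2], g'(t) = b_1 + 2c_1·(t - 1) + 3d_1·(t - 1)² with b_1 = Δ_1 - h_1(2M_1 + M_2)/6 = -103/15, c_1 = M_1/2 = 94/15, d_1 = (M_2 - M_1)/(6h_1) = -7/5. So g'(1) = -103/15.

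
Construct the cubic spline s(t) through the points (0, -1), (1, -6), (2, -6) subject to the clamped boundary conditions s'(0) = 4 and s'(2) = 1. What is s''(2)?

-6

Let σ_i = s''(x_i). Step sizes h_i = 1, 1; slopes of the chords Δ_i = (y_(i+1) - y_i)/h_i = -5, 0.
  1·σ_0 + 4·σ_1 + 1·σ_2 = 6(Δ_1 - Δ_0) = 30
Clamped end conditions give two more equations: 2h_0·σ_0 + h_0·σ_1 = 6(Δ_0 - s'(0)) = -54 and h_1·σ_1 + 2h_1·σ_2 = 6(s'(2) - Δ_1) = 6.
Forward elimination and back-substitution give σ_0 = -36, σ_1 = 18, σ_2 = -6.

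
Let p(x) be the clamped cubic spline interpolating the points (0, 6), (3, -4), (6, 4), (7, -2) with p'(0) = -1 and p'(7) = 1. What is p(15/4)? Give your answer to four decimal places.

-1.3075

Put σ_i = p'' at the i-th knot. Here h = (3, 3, 1) and Δ = (-10/3, 8/3, -6), so the interior equations h_(i-1)·σ_(i-1) + 2(h_(i-1)+h_i)·σ_i + h_i·σ_(i+1) = 6(Δ_i − Δ_(i-1)) read
  3·σ_0 + 12·σ_1 + 3·σ_2 = 6(Δ_1 - Δ_0) = 36
  3·σ_1 + 8·σ_2 + 1·σ_3 = 6(Δ_2 - Δ_1) = -52
Clamped end conditions give two more equations: 2h_0·σ_0 + h_0·σ_1 = 6(Δ_0 - p'(0)) = -14 and h_2·σ_2 + 2h_2·σ_3 = 6(p'(7) - Δ_2) = 42.
Solving the tridiagonal system: σ_0 = -578/93, σ_1 = 722/93, σ_2 = -398/31, σ_3 = 850/31.
On [3, 6], p(x) = -4 + 41/31·(x - 3) + 361/93·(x - 3)² - 958/837·(x - 3)³.
With (x - 3) = 3/4: p(15/4) = -1297/992.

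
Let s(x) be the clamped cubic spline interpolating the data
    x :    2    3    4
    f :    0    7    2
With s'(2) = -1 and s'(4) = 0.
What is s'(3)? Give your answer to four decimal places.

Write M_i for s''(x_i). With h_i = 1, 1 and divided differences Δ_i = 7, -5, the continuity of s' gives the tridiagonal system
  1·M_0 + 4·M_1 + 1·M_2 = 6(Δ_1 - Δ_0) = -72
Clamped end conditions give two more equations: 2h_0·M_0 + h_0·M_1 = 6(Δ_0 - s'(2)) = 48 and h_1·M_1 + 2h_1·M_2 = 6(s'(4) - Δ_1) = 30.
Hence M_0 = 85/2, M_1 = -37, M_2 = 67/2.
On [3, 4], s'(x) = b_1 + 2c_1·(x - 3) + 3d_1·(x - 3)² with b_1 = Δ_1 - h_1(2M_1 + M_2)/6 = 7/4, c_1 = M_1/2 = -37/2, d_1 = (M_2 - M_1)/(6h_1) = 47/4. So s'(3) = 7/4.

1.7500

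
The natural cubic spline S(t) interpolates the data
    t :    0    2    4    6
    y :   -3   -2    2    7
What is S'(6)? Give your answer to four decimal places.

Put σ_i = S'' at the i-th knot. Here h = (2, 2, 2) and Δ = (1/2, 2, 5/2), so the interior equations h_(i-1)·σ_(i-1) + 2(h_(i-1)+h_i)·σ_i + h_i·σ_(i+1) = 6(Δ_i − Δ_(i-1)) read
  2·σ_0 + 8·σ_1 + 2·σ_2 = 6(Δ_1 - Δ_0) = 9
  2·σ_1 + 8·σ_2 + 2·σ_3 = 6(Δ_2 - Δ_1) = 3
Natural end conditions: σ_0 = σ_3 = 0.
Forward elimination and back-substitution give σ_0 = 0, σ_1 = 11/10, σ_2 = 1/10, σ_3 = 0.
On [4, 6], S'(t) = b_2 + 2c_2·(t - 4) + 3d_2·(t - 4)² with b_2 = Δ_2 - h_2(2σ_2 + σ_3)/6 = 73/30, c_2 = σ_2/2 = 1/20, d_2 = (σ_3 - σ_2)/(6h_2) = -1/120. So S'(6) = 38/15.

2.5333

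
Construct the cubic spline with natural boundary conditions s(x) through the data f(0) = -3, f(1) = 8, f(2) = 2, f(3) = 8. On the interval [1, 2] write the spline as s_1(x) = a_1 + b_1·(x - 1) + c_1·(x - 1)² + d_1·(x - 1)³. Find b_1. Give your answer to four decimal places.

Write M_i for s''(x_i). With h_i = 1, 1, 1 and divided differences Δ_i = 11, -6, 6, the continuity of s' gives the tridiagonal system
  1·M_0 + 4·M_1 + 1·M_2 = 6(Δ_1 - Δ_0) = -102
  1·M_1 + 4·M_2 + 1·M_3 = 6(Δ_2 - Δ_1) = 72
Natural end conditions: M_0 = M_3 = 0.
Hence M_0 = 0, M_1 = -32, M_2 = 26, M_3 = 0.
On [1, 2], with s_1(x) = a_1 + b_1·(x - 1) + c_1·(x - 1)² + d_1·(x - 1)³: c_1 = M_1/2 = -16, d_1 = (M_2 - M_1)/(6h_1) = 29/3, b_1 = Δ_1 - h_1(2M_1 + M_2)/6 = 1/3.

0.3333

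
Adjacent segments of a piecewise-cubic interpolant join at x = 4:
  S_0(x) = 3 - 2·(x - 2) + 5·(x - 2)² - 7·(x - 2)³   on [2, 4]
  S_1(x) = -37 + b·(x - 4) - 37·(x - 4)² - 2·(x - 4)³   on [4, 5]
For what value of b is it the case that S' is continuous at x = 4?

-66

S_0'(x) = -2 + 10·(x - 2) - 21·(x - 2)², so S_0'(4) = -66. On the right, S_1'(4) = b, so b = -66.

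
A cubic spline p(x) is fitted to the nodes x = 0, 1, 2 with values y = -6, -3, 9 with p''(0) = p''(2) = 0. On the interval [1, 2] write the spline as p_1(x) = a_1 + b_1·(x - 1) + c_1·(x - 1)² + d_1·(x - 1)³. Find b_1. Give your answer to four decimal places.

Put σ_i = p'' at the i-th knot. Here h = (1, 1) and Δ = (3, 12), so the interior equations h_(i-1)·σ_(i-1) + 2(h_(i-1)+h_i)·σ_i + h_i·σ_(i+1) = 6(Δ_i − Δ_(i-1)) read
  1·σ_0 + 4·σ_1 + 1·σ_2 = 6(Δ_1 - Δ_0) = 54
Natural end conditions: σ_0 = σ_2 = 0.
Hence σ_0 = 0, σ_1 = 27/2, σ_2 = 0.
On [1, 2], with p_1(x) = a_1 + b_1·(x - 1) + c_1·(x - 1)² + d_1·(x - 1)³: c_1 = σ_1/2 = 27/4, d_1 = (σ_2 - σ_1)/(6h_1) = -9/4, b_1 = Δ_1 - h_1(2σ_1 + σ_2)/6 = 15/2.

7.5000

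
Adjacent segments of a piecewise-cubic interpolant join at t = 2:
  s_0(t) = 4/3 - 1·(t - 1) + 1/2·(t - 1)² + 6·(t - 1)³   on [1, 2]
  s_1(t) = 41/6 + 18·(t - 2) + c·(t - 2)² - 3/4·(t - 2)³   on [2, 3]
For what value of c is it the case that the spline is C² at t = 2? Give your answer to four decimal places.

18.5000

s_0''(t) = 1 + 36·(t - 1), so s_0''(2) = 37. On the right, s_1''(2) = 2c, so c = 37/2.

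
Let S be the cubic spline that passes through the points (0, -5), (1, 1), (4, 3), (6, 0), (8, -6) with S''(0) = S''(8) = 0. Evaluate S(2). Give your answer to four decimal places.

3.8536

Write m_i for S''(x_i). With h_i = 1, 3, 2, 2 and divided differences Δ_i = 6, 2/3, -3/2, -3, the continuity of S' gives the tridiagonal system
  1·m_0 + 8·m_1 + 3·m_2 = 6(Δ_1 - Δ_0) = -32
  3·m_1 + 10·m_2 + 2·m_3 = 6(Δ_2 - Δ_1) = -13
  2·m_2 + 8·m_3 + 2·m_4 = 6(Δ_3 - Δ_2) = -9
Natural end conditions: m_0 = m_4 = 0.
Hence m_0 = 0, m_1 = -1087/268, m_2 = 10/67, m_3 = -623/536, m_4 = 0.
On [1, 4], S(x) = 1 + 3737/804·(x - 1) - 1087/536·(x - 1)² + 1127/4824·(x - 1)³.
With (x - 1) = 1: S(2) = 9295/2412.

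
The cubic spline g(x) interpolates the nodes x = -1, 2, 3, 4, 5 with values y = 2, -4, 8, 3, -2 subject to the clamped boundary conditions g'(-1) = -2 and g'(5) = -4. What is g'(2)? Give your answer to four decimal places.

Let M_i = g''(x_i). Step sizes h_i = 3, 1, 1, 1; slopes of the chords Δ_i = (y_(i+1) - y_i)/h_i = -2, 12, -5, -5.
  3·M_0 + 8·M_1 + 1·M_2 = 6(Δ_1 - Δ_0) = 84
  1·M_1 + 4·M_2 + 1·M_3 = 6(Δ_2 - Δ_1) = -102
  1·M_2 + 4·M_3 + 1·M_4 = 6(Δ_3 - Δ_2) = 0
Clamped end conditions give two more equations: 2h_0·M_0 + h_0·M_1 = 6(Δ_0 - g'(-1)) = 0 and h_3·M_3 + 2h_3·M_4 = 6(g'(5) - Δ_3) = 6.
Solving the tridiagonal system: M_0 = -241/27, M_1 = 482/27, M_2 = -865/27, M_3 = 224/27, M_4 = -31/27.
On [2, 3], g'(x) = b_1 + 2c_1·(x - 2) + 3d_1·(x - 2)² with b_1 = Δ_1 - h_1(2M_1 + M_2)/6 = 205/18, c_1 = M_1/2 = 241/27, d_1 = (M_2 - M_1)/(6h_1) = -449/54. So g'(2) = 205/18.

11.3889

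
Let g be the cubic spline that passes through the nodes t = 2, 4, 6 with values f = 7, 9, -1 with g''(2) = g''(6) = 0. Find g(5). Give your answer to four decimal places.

With M_i denoting the second derivative at x_i, h_i = 2, 2, and Δ_i = (y_(i+1) − y_i)/h_i = 1, -5:
  2·M_0 + 8·M_1 + 2·M_2 = 6(Δ_1 - Δ_0) = -36
Natural end conditions: M_0 = M_2 = 0.
Solving: M_0 = 0, M_1 = -9/2, M_2 = 0.
On [4, 6], g(t) = 9 - 2·(t - 4) - 9/4·(t - 4)² + 3/8·(t - 4)³.
With (t - 4) = 1: g(5) = 41/8.

5.1250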